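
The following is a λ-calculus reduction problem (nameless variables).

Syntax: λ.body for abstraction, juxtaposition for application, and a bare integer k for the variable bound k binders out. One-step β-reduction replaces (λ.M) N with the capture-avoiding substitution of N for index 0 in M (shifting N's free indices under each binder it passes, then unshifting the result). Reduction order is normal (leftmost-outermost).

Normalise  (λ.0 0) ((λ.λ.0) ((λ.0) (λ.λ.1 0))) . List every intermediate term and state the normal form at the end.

  start: (λ.0 0) ((λ.λ.0) ((λ.0) (λ.λ.1 0)))
  →1  (λ.λ.0) ((λ.0) (λ.λ.1 0)) ((λ.λ.0) ((λ.0) (λ.λ.1 0)))
  →2  (λ.0) ((λ.λ.0) ((λ.0) (λ.λ.1 0)))
  →3  (λ.λ.0) ((λ.0) (λ.λ.1 0))
  →4  λ.0

Answer: normal form = λ.0  (in 4 steps)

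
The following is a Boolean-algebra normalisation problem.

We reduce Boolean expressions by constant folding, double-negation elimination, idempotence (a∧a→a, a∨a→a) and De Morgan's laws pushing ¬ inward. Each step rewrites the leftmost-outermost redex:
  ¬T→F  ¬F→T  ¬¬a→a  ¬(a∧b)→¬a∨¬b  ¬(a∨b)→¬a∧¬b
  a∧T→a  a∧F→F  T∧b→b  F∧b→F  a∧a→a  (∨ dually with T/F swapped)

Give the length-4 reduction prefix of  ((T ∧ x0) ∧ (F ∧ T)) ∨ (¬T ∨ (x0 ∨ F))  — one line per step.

Answer: after 4 steps: ¬T ∨ (x0 ∨ F)

Reduction:
  start: ((T ∧ x0) ∧ (F ∧ T)) ∨ (¬T ∨ (x0 ∨ F))
  →1  (x0 ∧ (F ∧ T)) ∨ (¬T ∨ (x0 ∨ F))
  →2  (x0 ∧ F) ∨ (¬T ∨ (x0 ∨ F))
  →3  F ∨ (¬T ∨ (x0 ∨ F))
  →4  ¬T ∨ (x0 ∨ F)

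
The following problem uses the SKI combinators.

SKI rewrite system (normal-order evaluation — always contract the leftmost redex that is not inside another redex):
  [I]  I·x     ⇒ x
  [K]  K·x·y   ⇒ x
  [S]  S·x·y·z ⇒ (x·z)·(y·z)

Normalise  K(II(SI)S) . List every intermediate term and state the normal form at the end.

Answer: normal form = K(SIS)  (in 2 steps)

Working:
  start: K(II(SI)S)
  [1] K(I(SI)S)
  [2] K(SIS)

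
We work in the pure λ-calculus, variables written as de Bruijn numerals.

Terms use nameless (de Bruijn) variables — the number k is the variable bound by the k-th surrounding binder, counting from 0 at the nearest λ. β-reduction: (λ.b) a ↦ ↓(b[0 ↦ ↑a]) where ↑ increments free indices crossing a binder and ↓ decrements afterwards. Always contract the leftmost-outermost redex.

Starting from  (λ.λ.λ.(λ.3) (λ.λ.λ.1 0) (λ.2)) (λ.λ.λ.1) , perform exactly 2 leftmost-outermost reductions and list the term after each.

Answer: after 2 steps: λ.λ.(λ.λ.λ.1) (λ.2)

Derivation:
  start: (λ.λ.λ.(λ.3) (λ.λ.λ.1 0) (λ.2)) (λ.λ.λ.1)
  step 1: λ.λ.(λ.λ.λ.λ.1) (λ.λ.λ.1 0) (λ.2)
  step 2: λ.λ.(λ.λ.λ.1) (λ.2)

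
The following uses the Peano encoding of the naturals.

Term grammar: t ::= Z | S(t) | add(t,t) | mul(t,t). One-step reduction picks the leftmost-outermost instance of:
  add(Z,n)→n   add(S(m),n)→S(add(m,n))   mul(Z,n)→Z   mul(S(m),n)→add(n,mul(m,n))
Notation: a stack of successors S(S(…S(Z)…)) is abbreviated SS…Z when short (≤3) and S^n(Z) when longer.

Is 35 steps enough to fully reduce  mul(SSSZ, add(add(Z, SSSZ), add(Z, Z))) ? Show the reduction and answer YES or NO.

  start: mul(SSSZ, add(add(Z, SSSZ), add(Z, Z)))
  [1] add(add(add(Z, SSSZ), add(Z, Z)), mul(SSZ, add(add(Z, SSSZ), add(Z, Z))))
  [2] add(add(SSSZ, add(Z, Z)), mul(SSZ, add(add(Z, SSSZ), add(Z, Z))))
  [3] add(S(add(SSZ, add(Z, Z))), mul(SSZ, add(add(Z, SSSZ), add(Z, Z))))
  [4] S(add(add(SSZ, add(Z, Z)), mul(SSZ, add(add(Z, SSSZ), add(Z, Z)))))
  [5] S(add(S(add(SZ, add(Z, Z))), mul(SSZ, add(add(Z, SSSZ), add(Z, Z)))))
  [6] S(S(add(add(SZ, add(Z, Z)), mul(SSZ, add(add(Z, SSSZ), add(Z, Z))))))
  [7] S(S(add(S(add(Z, add(Z, Z))), mul(SSZ, add(add(Z, SSSZ), add(Z, Z))))))
  [8] S(S(S(add(add(Z, add(Z, Z)), mul(SSZ, add(add(Z, SSSZ), add(Z, Z)))))))
  [9] S(S(S(add(add(Z, Z), mul(SSZ, add(add(Z, SSSZ), add(Z, Z)))))))
  [10] S(S(S(add(Z, mul(SSZ, add(add(Z, SSSZ), add(Z, Z)))))))
  [11] S(S(S(mul(SSZ, add(add(Z, SSSZ), add(Z, Z))))))
  [12] S(S(S(add(add(add(Z, SSSZ), add(Z, Z)), mul(SZ, add(add(Z, SSSZ), add(Z, Z)))))))
  [13] S(S(S(add(add(SSSZ, add(Z, Z)), mul(SZ, add(add(Z, SSSZ), add(Z, Z)))))))
  [14] S(S(S(add(S(add(SSZ, add(Z, Z))), mul(SZ, add(add(Z, SSSZ), add(Z, Z)))))))
  [15] S(S(S(S(add(add(SSZ, add(Z, Z)), mul(SZ, add(add(Z, SSSZ), add(Z, Z))))))))
  [16] S(S(S(S(add(S(add(SZ, add(Z, Z))), mul(SZ, add(add(Z, SSSZ), add(Z, Z))))))))
  [17] S(S(S(S(S(add(add(SZ, add(Z, Z)), mul(SZ, add(add(Z, SSSZ), add(Z, Z)))))))))
  [18] S(S(S(S(S(add(S(add(Z, add(Z, Z))), mul(SZ, add(add(Z, SSSZ), add(Z, Z)))))))))
  [19] S(S(S(S(S(S(add(add(Z, add(Z, Z)), mul(SZ, add(add(Z, SSSZ), add(Z, Z))))))))))
  [20] S(S(S(S(S(S(add(add(Z, Z), mul(SZ, add(add(Z, SSSZ), add(Z, Z))))))))))
  [21] S(S(S(S(S(S(add(Z, mul(SZ, add(add(Z, SSSZ), add(Z, Z))))))))))
  [22] S(S(S(S(S(S(mul(SZ, add(add(Z, SSSZ), add(Z, Z)))))))))
  [23] S(S(S(S(S(S(add(add(add(Z, SSSZ), add(Z, Z)), mul(Z, add(add(Z, SSSZ), add(Z, Z))))))))))
  [24] S(S(S(S(S(S(add(add(SSSZ, add(Z, Z)), mul(Z, add(add(Z, SSSZ), add(Z, Z))))))))))
  [25] S(S(S(S(S(S(add(S(add(SSZ, add(Z, Z))), mul(Z, add(add(Z, SSSZ), add(Z, Z))))))))))
  [26] S(S(S(S(S(S(S(add(add(SSZ, add(Z, Z)), mul(Z, add(add(Z, SSSZ), add(Z, Z)))))))))))
  [27] S(S(S(S(S(S(S(add(S(add(SZ, add(Z, Z))), mul(Z, add(add(Z, SSSZ), add(Z, Z)))))))))))
  [28] S(S(S(S(S(S(S(S(add(add(SZ, add(Z, Z)), mul(Z, add(add(Z, SSSZ), add(Z, Z))))))))))))
  [29] S(S(S(S(S(S(S(S(add(S(add(Z, add(Z, Z))), mul(Z, add(add(Z, SSSZ), add(Z, Z))))))))))))
  [30] S(S(S(S(S(S(S(S(S(add(add(Z, add(Z, Z)), mul(Z, add(add(Z, SSSZ), add(Z, Z)))))))))))))
  [31] S(S(S(S(S(S(S(S(S(add(add(Z, Z), mul(Z, add(add(Z, SSSZ), add(Z, Z)))))))))))))
  [32] S(S(S(S(S(S(S(S(S(add(Z, mul(Z, add(add(Z, SSSZ), add(Z, Z)))))))))))))
  [33] S(S(S(S(S(S(S(S(S(mul(Z, add(add(Z, SSSZ), add(Z, Z))))))))))))
  [34] S^9(Z)

Answer: YES — reaches normal form S^9(Z) in 34 ≤ 35 steps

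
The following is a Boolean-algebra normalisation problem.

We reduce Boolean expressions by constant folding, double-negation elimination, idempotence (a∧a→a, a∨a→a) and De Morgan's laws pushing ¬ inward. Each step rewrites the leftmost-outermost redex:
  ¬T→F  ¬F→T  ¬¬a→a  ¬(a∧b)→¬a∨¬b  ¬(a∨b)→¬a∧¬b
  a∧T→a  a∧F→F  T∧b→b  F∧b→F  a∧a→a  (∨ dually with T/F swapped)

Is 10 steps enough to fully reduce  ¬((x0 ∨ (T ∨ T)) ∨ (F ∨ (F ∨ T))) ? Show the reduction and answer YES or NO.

  start: ¬((x0 ∨ (T ∨ T)) ∨ (F ∨ (F ∨ T)))
  →1  ¬(x0 ∨ (T ∨ T)) ∧ ¬(F ∨ (F ∨ T))
  →2  (¬x0 ∧ ¬(T ∨ T)) ∧ ¬(F ∨ (F ∨ T))
  →3  (¬x0 ∧ (¬T ∧ ¬T)) ∧ ¬(F ∨ (F ∨ T))
  →4  (¬x0 ∧ ¬T) ∧ ¬(F ∨ (F ∨ T))
  →5  (¬x0 ∧ F) ∧ ¬(F ∨ (F ∨ T))
  →6  F ∧ ¬(F ∨ (F ∨ T))
  →7  F

Answer: YES — reaches normal form F in 7 ≤ 10 steps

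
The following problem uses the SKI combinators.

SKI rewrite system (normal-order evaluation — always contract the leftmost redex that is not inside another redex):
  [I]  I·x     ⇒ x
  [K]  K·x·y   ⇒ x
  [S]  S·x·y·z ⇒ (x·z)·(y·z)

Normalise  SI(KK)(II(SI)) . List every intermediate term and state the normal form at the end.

  start: SI(KK)(II(SI))
  →1  I(II(SI))(KK(II(SI)))
  →2  II(SI)(KK(II(SI)))
  →3  I(SI)(KK(II(SI)))
  →4  SI(KK(II(SI)))
  →5  SIK

Answer: normal form = SIK  (in 5 steps)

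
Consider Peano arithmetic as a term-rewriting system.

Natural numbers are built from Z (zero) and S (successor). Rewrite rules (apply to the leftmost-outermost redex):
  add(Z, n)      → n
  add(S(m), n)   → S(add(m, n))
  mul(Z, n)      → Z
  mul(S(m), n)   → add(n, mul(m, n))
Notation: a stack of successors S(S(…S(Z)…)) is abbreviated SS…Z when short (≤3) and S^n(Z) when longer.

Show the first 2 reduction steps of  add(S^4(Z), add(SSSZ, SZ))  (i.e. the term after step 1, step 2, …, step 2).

Answer: after 2 steps: S(S(add(SSZ, add(SSSZ, SZ))))

Working:
  start: add(S^4(Z), add(SSSZ, SZ))
  [1] S(add(SSSZ, add(SSSZ, SZ)))
  [2] S(S(add(SSZ, add(SSSZ, SZ))))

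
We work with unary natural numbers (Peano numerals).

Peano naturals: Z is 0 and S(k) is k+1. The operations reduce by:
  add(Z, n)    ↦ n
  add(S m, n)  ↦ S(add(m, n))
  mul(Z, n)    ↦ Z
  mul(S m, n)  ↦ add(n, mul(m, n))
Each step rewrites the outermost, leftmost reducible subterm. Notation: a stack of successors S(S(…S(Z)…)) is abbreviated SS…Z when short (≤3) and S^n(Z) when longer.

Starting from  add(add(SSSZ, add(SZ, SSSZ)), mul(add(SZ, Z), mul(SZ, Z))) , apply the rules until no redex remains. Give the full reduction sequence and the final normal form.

Answer: normal form = S^7(Z)  (in 22 steps)

Derivation:
  start: add(add(SSSZ, add(SZ, SSSZ)), mul(add(SZ, Z), mul(SZ, Z)))
  step 1: add(S(add(SSZ, add(SZ, SSSZ))), mul(add(SZ, Z), mul(SZ, Z)))
  step 2: S(add(add(SSZ, add(SZ, SSSZ)), mul(add(SZ, Z), mul(SZ, Z))))
  step 3: S(add(S(add(SZ, add(SZ, SSSZ))), mul(add(SZ, Z), mul(SZ, Z))))
  step 4: S(S(add(add(SZ, add(SZ, SSSZ)), mul(add(SZ, Z), mul(SZ, Z)))))
  step 5: S(S(add(S(add(Z, add(SZ, SSSZ))), mul(add(SZ, Z), mul(SZ, Z)))))
  step 6: S(S(S(add(add(Z, add(SZ, SSSZ)), mul(add(SZ, Z), mul(SZ, Z))))))
  step 7: S(S(S(add(add(SZ, SSSZ), mul(add(SZ, Z), mul(SZ, Z))))))
  step 8: S(S(S(add(S(add(Z, SSSZ)), mul(add(SZ, Z), mul(SZ, Z))))))
  step 9: S(S(S(S(add(add(Z, SSSZ), mul(add(SZ, Z), mul(SZ, Z)))))))
  step 10: S(S(S(S(add(SSSZ, mul(add(SZ, Z), mul(SZ, Z)))))))
  step 11: S(S(S(S(S(add(SSZ, mul(add(SZ, Z), mul(SZ, Z))))))))
  step 12: S(S(S(S(S(S(add(SZ, mul(add(SZ, Z), mul(SZ, Z)))))))))
  step 13: S(S(S(S(S(S(S(add(Z, mul(add(SZ, Z), mul(SZ, Z))))))))))
  step 14: S(S(S(S(S(S(S(mul(add(SZ, Z), mul(SZ, Z)))))))))
  step 15: S(S(S(S(S(S(S(mul(S(add(Z, Z)), mul(SZ, Z)))))))))
  step 16: S(S(S(S(S(S(S(add(mul(SZ, Z), mul(add(Z, Z), mul(SZ, Z))))))))))
  step 17: S(S(S(S(S(S(S(add(add(Z, mul(Z, Z)), mul(add(Z, Z), mul(SZ, Z))))))))))
  step 18: S(S(S(S(S(S(S(add(mul(Z, Z), mul(add(Z, Z), mul(SZ, Z))))))))))
  step 19: S(S(S(S(S(S(S(add(Z, mul(add(Z, Z), mul(SZ, Z))))))))))
  step 20: S(S(S(S(S(S(S(mul(add(Z, Z), mul(SZ, Z)))))))))
  step 21: S(S(S(S(S(S(S(mul(Z, mul(SZ, Z)))))))))
  step 22: S^7(Z)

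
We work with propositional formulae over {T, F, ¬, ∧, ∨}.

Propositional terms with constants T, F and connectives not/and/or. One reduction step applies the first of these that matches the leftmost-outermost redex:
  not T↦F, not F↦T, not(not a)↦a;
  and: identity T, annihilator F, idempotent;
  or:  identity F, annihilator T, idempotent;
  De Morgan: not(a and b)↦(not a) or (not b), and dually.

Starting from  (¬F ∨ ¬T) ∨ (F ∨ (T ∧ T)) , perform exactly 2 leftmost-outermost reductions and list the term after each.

  start: (¬F ∨ ¬T) ∨ (F ∨ (T ∧ T))
  →1  (T ∨ ¬T) ∨ (F ∨ (T ∧ T))
  →2  T ∨ (F ∨ (T ∧ T))

Answer: after 2 steps: T ∨ (F ∨ (T ∧ T))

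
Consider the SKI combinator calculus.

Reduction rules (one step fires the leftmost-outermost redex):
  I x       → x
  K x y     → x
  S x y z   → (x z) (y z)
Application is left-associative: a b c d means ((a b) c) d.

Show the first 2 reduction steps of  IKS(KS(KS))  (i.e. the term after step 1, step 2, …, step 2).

Answer: after 2 steps: S

Reduction:
  start: IKS(KS(KS))
  step 1: KS(KS(KS))
  step 2: S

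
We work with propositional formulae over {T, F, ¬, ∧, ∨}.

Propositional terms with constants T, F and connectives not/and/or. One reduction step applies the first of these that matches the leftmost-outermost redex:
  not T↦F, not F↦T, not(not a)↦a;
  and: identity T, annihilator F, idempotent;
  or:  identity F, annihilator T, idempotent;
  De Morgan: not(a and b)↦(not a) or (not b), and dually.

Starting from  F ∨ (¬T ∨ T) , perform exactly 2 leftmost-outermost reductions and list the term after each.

  start: F ∨ (¬T ∨ T)
  →1  ¬T ∨ T
  →2  T

Answer: after 2 steps: T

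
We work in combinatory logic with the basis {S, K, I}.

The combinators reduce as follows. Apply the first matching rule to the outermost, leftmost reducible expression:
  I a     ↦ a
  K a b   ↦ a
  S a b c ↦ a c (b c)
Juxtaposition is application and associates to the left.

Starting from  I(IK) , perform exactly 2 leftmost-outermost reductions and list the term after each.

Answer: after 2 steps: K

Working:
  start: I(IK)
  →1  IK
  →2  K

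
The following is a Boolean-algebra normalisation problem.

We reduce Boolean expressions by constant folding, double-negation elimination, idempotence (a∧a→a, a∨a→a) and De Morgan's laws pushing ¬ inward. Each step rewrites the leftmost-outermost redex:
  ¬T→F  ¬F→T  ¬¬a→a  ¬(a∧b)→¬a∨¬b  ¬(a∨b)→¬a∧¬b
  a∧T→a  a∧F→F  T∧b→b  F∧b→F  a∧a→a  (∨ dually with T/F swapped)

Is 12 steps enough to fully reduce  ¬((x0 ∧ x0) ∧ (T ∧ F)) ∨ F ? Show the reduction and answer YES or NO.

  start: ¬((x0 ∧ x0) ∧ (T ∧ F)) ∨ F
  [1] ¬((x0 ∧ x0) ∧ (T ∧ F))
  [2] ¬(x0 ∧ x0) ∨ ¬(T ∧ F)
  [3] (¬x0 ∨ ¬x0) ∨ ¬(T ∧ F)
  [4] ¬x0 ∨ ¬(T ∧ F)
  [5] ¬x0 ∨ (¬T ∨ ¬F)
  [6] ¬x0 ∨ (F ∨ ¬F)
  [7] ¬x0 ∨ ¬F
  [8] ¬x0 ∨ T
  [9] T

Answer: YES — reaches normal form T in 9 ≤ 12 steps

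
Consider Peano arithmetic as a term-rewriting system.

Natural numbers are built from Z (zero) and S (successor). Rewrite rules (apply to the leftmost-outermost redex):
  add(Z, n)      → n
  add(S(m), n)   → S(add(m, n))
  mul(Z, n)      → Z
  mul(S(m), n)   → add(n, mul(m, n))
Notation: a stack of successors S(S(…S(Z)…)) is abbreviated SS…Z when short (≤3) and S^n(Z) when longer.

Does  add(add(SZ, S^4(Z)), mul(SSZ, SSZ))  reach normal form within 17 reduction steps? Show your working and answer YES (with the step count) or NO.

Answer: YES — reaches normal form S^9(Z) in 17 ≤ 17 steps

Derivation:
  start: add(add(SZ, S^4(Z)), mul(SSZ, SSZ))
  [1] add(S(add(Z, S^4(Z))), mul(SSZ, SSZ))
  [2] S(add(add(Z, S^4(Z)), mul(SSZ, SSZ)))
  [3] S(add(S^4(Z), mul(SSZ, SSZ)))
  [4] S(S(add(SSSZ, mul(SSZ, SSZ))))
  [5] S(S(S(add(SSZ, mul(SSZ, SSZ)))))
  [6] S(S(S(S(add(SZ, mul(SSZ, SSZ))))))
  [7] S(S(S(S(S(add(Z, mul(SSZ, SSZ)))))))
  [8] S(S(S(S(S(mul(SSZ, SSZ))))))
  [9] S(S(S(S(S(add(SSZ, mul(SZ, SSZ)))))))
  [10] S(S(S(S(S(S(add(SZ, mul(SZ, SSZ))))))))
  [11] S(S(S(S(S(S(S(add(Z, mul(SZ, SSZ)))))))))
  [12] S(S(S(S(S(S(S(mul(SZ, SSZ))))))))
  [13] S(S(S(S(S(S(S(add(SSZ, mul(Z, SSZ)))))))))
  [14] S(S(S(S(S(S(S(S(add(SZ, mul(Z, SSZ))))))))))
  [15] S(S(S(S(S(S(S(S(S(add(Z, mul(Z, SSZ)))))))))))
  [16] S(S(S(S(S(S(S(S(S(mul(Z, SSZ))))))))))
  [17] S^9(Z)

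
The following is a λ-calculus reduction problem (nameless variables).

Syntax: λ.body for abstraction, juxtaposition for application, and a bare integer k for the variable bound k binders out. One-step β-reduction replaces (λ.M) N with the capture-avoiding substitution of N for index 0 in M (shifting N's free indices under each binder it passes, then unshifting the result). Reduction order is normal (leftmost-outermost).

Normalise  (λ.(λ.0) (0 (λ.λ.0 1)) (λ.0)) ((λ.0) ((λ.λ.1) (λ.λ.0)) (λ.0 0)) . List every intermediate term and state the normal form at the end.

  start: (λ.(λ.0) (0 (λ.λ.0 1)) (λ.0)) ((λ.0) ((λ.λ.1) (λ.λ.0)) (λ.0 0))
  →1  (λ.0) ((λ.0) ((λ.λ.1) (λ.λ.0)) (λ.0 0) (λ.λ.0 1)) (λ.0)
  →2  (λ.0) ((λ.λ.1) (λ.λ.0)) (λ.0 0) (λ.λ.0 1) (λ.0)
  →3  (λ.λ.1) (λ.λ.0) (λ.0 0) (λ.λ.0 1) (λ.0)
  →4  (λ.λ.λ.0) (λ.0 0) (λ.λ.0 1) (λ.0)
  →5  (λ.λ.0) (λ.λ.0 1) (λ.0)
  →6  (λ.0) (λ.0)
  →7  λ.0

Answer: normal form = λ.0  (in 7 steps)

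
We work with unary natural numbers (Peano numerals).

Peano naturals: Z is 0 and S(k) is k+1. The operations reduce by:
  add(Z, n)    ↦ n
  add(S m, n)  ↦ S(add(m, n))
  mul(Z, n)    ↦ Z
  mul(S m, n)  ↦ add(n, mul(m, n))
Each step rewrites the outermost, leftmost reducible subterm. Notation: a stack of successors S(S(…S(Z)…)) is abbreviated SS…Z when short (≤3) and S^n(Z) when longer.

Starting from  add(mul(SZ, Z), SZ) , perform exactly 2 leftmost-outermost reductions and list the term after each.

Answer: after 2 steps: add(mul(Z, Z), SZ)

Working:
  start: add(mul(SZ, Z), SZ)
  [1] add(add(Z, mul(Z, Z)), SZ)
  [2] add(mul(Z, Z), SZ)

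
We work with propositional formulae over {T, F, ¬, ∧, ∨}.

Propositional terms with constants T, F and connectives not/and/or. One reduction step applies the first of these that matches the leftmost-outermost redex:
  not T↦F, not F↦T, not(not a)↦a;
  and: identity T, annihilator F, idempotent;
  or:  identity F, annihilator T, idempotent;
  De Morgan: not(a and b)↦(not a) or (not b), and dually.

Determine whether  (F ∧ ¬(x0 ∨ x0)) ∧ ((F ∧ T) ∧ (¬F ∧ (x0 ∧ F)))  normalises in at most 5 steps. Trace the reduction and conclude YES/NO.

Answer: YES — reaches normal form F in 2 ≤ 5 steps

Derivation:
  start: (F ∧ ¬(x0 ∨ x0)) ∧ ((F ∧ T) ∧ (¬F ∧ (x0 ∧ F)))
  →1  F ∧ ((F ∧ T) ∧ (¬F ∧ (x0 ∧ F)))
  →2  F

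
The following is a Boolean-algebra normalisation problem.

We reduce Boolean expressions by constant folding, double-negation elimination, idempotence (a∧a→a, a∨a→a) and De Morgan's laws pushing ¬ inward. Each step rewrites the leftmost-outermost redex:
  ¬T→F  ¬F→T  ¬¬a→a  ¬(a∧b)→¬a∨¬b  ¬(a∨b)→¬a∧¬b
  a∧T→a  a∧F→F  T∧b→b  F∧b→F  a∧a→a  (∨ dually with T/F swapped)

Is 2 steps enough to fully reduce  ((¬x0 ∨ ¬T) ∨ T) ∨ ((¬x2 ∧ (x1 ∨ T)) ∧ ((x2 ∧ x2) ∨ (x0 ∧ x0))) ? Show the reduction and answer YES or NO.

Answer: YES — reaches normal form T in 2 ≤ 2 steps

Reduction:
  start: ((¬x0 ∨ ¬T) ∨ T) ∨ ((¬x2 ∧ (x1 ∨ T)) ∧ ((x2 ∧ x2) ∨ (x0 ∧ x0)))
  →1  T ∨ ((¬x2 ∧ (x1 ∨ T)) ∧ ((x2 ∧ x2) ∨ (x0 ∧ x0)))
  →2  T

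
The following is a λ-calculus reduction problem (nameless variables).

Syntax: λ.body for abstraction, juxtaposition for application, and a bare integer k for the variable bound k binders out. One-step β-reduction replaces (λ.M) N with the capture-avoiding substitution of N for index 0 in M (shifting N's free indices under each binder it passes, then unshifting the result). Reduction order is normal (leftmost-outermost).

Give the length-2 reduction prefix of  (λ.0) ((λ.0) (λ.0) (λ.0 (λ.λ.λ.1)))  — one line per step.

Answer: after 2 steps: (λ.0) (λ.0 (λ.λ.λ.1))

Reduction:
  start: (λ.0) ((λ.0) (λ.0) (λ.0 (λ.λ.λ.1)))
  step 1: (λ.0) (λ.0) (λ.0 (λ.λ.λ.1))
  step 2: (λ.0) (λ.0 (λ.λ.λ.1))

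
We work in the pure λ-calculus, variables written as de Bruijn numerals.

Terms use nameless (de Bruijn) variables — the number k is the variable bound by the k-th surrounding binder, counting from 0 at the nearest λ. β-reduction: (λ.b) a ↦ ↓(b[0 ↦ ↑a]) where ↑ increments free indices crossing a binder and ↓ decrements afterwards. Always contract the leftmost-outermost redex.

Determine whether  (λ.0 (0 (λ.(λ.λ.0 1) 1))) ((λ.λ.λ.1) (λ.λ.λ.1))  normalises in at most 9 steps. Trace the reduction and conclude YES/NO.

  start: (λ.0 (0 (λ.(λ.λ.0 1) 1))) ((λ.λ.λ.1) (λ.λ.λ.1))
  [1] (λ.λ.λ.1) (λ.λ.λ.1) ((λ.λ.λ.1) (λ.λ.λ.1) (λ.(λ.λ.0 1) ((λ.λ.λ.1) (λ.λ.λ.1))))
  [2] (λ.λ.1) ((λ.λ.λ.1) (λ.λ.λ.1) (λ.(λ.λ.0 1) ((λ.λ.λ.1) (λ.λ.λ.1))))
  [3] λ.(λ.λ.λ.1) (λ.λ.λ.1) (λ.(λ.λ.0 1) ((λ.λ.λ.1) (λ.λ.λ.1)))
  [4] λ.(λ.λ.1) (λ.(λ.λ.0 1) ((λ.λ.λ.1) (λ.λ.λ.1)))
  [5] λ.λ.λ.(λ.λ.0 1) ((λ.λ.λ.1) (λ.λ.λ.1))
  [6] λ.λ.λ.λ.0 ((λ.λ.λ.1) (λ.λ.λ.1))
  [7] λ.λ.λ.λ.0 (λ.λ.1)

Answer: YES — reaches normal form λ.λ.λ.λ.0 (λ.λ.1) in 7 ≤ 9 steps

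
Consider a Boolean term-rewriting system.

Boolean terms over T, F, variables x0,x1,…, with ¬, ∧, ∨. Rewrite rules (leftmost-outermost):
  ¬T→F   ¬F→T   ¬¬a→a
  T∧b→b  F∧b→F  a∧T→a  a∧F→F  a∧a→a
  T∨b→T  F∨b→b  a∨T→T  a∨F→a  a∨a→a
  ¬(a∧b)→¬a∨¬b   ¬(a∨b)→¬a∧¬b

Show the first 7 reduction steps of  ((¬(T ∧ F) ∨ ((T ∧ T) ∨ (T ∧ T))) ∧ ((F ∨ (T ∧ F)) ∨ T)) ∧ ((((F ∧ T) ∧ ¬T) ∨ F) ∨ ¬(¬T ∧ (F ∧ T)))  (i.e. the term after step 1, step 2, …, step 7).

Answer: after 7 steps: T ∧ ((((F ∧ T) ∧ ¬T) ∨ F) ∨ ¬(¬T ∧ (F ∧ T)))

Reduction:
  start: ((¬(T ∧ F) ∨ ((T ∧ T) ∨ (T ∧ T))) ∧ ((F ∨ (T ∧ F)) ∨ T)) ∧ ((((F ∧ T) ∧ ¬T) ∨ F) ∨ ¬(¬T ∧ (F ∧ T)))
  step 1: (((¬T ∨ ¬F) ∨ ((T ∧ T) ∨ (T ∧ T))) ∧ ((F ∨ (T ∧ F)) ∨ T)) ∧ ((((F ∧ T) ∧ ¬T) ∨ F) ∨ ¬(¬T ∧ (F ∧ T)))
  step 2: (((F ∨ ¬F) ∨ ((T ∧ T) ∨ (T ∧ T))) ∧ ((F ∨ (T ∧ F)) ∨ T)) ∧ ((((F ∧ T) ∧ ¬T) ∨ F) ∨ ¬(¬T ∧ (F ∧ T)))
  step 3: ((¬F ∨ ((T ∧ T) ∨ (T ∧ T))) ∧ ((F ∨ (T ∧ F)) ∨ T)) ∧ ((((F ∧ T) ∧ ¬T) ∨ F) ∨ ¬(¬T ∧ (F ∧ T)))
  step 4: ((T ∨ ((T ∧ T) ∨ (T ∧ T))) ∧ ((F ∨ (T ∧ F)) ∨ T)) ∧ ((((F ∧ T) ∧ ¬T) ∨ F) ∨ ¬(¬T ∧ (F ∧ T)))
  step 5: (T ∧ ((F ∨ (T ∧ F)) ∨ T)) ∧ ((((F ∧ T) ∧ ¬T) ∨ F) ∨ ¬(¬T ∧ (F ∧ T)))
  step 6: ((F ∨ (T ∧ F)) ∨ T) ∧ ((((F ∧ T) ∧ ¬T) ∨ F) ∨ ¬(¬T ∧ (F ∧ T)))
  step 7: T ∧ ((((F ∧ T) ∧ ¬T) ∨ F) ∨ ¬(¬T ∧ (F ∧ T)))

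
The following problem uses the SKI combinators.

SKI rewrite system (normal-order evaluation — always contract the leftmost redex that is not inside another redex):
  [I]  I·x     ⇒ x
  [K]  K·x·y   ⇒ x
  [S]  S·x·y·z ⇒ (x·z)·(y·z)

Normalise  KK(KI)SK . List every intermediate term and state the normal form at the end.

  start: KK(KI)SK
  [1] KSK
  [2] S

Answer: normal form = S  (in 2 steps)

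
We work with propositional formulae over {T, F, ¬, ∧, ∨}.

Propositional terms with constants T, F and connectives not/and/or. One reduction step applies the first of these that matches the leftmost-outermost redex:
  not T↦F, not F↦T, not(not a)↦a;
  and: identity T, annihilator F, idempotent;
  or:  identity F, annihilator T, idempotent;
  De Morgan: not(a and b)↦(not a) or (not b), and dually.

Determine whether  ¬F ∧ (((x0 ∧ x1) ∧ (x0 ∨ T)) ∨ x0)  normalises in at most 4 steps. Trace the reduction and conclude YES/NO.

Answer: YES — reaches normal form (x0 ∧ x1) ∨ x0 in 4 ≤ 4 steps

Reduction:
  start: ¬F ∧ (((x0 ∧ x1) ∧ (x0 ∨ T)) ∨ x0)
  step 1: T ∧ (((x0 ∧ x1) ∧ (x0 ∨ T)) ∨ x0)
  step 2: ((x0 ∧ x1) ∧ (x0 ∨ T)) ∨ x0
  step 3: ((x0 ∧ x1) ∧ T) ∨ x0
  step 4: (x0 ∧ x1) ∨ x0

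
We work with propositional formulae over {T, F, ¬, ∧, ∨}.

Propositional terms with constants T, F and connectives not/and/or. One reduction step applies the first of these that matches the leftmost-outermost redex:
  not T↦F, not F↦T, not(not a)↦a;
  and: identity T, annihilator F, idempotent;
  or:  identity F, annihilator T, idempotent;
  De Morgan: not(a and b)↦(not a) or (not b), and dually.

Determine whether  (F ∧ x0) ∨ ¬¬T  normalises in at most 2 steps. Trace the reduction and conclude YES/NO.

Answer: NO — after 2 steps the term is ¬¬T, not yet normal

Reduction:
  start: (F ∧ x0) ∨ ¬¬T
  →1  F ∨ ¬¬T
  →2  ¬¬T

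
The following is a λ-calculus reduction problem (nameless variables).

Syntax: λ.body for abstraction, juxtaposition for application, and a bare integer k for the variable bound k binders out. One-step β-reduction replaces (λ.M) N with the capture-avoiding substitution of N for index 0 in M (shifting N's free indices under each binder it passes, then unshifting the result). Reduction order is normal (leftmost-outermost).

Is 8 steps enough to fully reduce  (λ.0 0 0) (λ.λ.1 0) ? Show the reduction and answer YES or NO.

  start: (λ.0 0 0) (λ.λ.1 0)
  →1  (λ.λ.1 0) (λ.λ.1 0) (λ.λ.1 0)
  →2  (λ.(λ.λ.1 0) 0) (λ.λ.1 0)
  →3  (λ.λ.1 0) (λ.λ.1 0)
  →4  λ.(λ.λ.1 0) 0
  →5  λ.λ.1 0

Answer: YES — reaches normal form λ.λ.1 0 in 5 ≤ 8 steps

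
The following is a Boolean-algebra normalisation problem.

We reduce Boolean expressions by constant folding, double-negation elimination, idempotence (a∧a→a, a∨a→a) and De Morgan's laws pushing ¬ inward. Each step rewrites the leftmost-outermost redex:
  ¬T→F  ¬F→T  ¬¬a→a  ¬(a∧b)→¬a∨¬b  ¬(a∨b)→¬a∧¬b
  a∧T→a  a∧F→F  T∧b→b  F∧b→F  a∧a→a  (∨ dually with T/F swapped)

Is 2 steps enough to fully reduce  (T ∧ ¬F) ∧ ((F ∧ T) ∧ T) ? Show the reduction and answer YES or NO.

Answer: NO — after 2 steps the term is T ∧ ((F ∧ T) ∧ T), not yet normal

Derivation:
  start: (T ∧ ¬F) ∧ ((F ∧ T) ∧ T)
  →1  ¬F ∧ ((F ∧ T) ∧ T)
  →2  T ∧ ((F ∧ T) ∧ T)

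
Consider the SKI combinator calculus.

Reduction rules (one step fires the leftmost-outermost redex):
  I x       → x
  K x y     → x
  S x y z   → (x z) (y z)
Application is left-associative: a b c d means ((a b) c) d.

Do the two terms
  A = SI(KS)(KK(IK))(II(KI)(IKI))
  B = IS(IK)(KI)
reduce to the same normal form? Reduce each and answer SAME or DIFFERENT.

Answer: DIFFERENT — A ⇓ S, B ⇓ SK(KI)

Reduction:
Term A:
  start: SI(KS)(KK(IK))(II(KI)(IKI))
  →1  I(KK(IK))(KS(KK(IK)))(II(KI)(IKI))
  →2  KK(IK)(KS(KK(IK)))(II(KI)(IKI))
  →3  K(KS(KK(IK)))(II(KI)(IKI))
  →4  KS(KK(IK))
  →5  S

Term B:
  start: IS(IK)(KI)
  →1  S(IK)(KI)
  →2  SK(KI)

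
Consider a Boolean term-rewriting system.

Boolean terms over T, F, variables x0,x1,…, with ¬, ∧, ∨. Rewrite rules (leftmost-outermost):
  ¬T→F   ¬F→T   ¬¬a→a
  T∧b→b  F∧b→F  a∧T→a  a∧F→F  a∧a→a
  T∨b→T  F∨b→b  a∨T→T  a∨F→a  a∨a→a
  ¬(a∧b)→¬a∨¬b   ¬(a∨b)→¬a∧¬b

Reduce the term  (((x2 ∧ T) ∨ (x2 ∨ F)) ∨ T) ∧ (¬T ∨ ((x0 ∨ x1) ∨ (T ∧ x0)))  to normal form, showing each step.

Answer: normal form = (x0 ∨ x1) ∨ x0  (in 5 steps)

Working:
  start: (((x2 ∧ T) ∨ (x2 ∨ F)) ∨ T) ∧ (¬T ∨ ((x0 ∨ x1) ∨ (T ∧ x0)))
  →1  T ∧ (¬T ∨ ((x0 ∨ x1) ∨ (T ∧ x0)))
  →2  ¬T ∨ ((x0 ∨ x1) ∨ (T ∧ x0))
  →3  F ∨ ((x0 ∨ x1) ∨ (T ∧ x0))
  →4  (x0 ∨ x1) ∨ (T ∧ x0)
  →5  (x0 ∨ x1) ∨ x0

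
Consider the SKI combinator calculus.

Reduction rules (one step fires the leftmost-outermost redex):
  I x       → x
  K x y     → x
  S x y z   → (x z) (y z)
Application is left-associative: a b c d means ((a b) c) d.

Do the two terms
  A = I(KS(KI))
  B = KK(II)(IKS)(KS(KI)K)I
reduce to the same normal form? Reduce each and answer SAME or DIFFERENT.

Term A:
  start: I(KS(KI))
  →1  KS(KI)
  →2  S

Term B:
  start: KK(II)(IKS)(KS(KI)K)I
  →1  K(IKS)(KS(KI)K)I
  →2  IKSI
  →3  KSI
  →4  S

Answer: SAME — A ⇓ S, B ⇓ S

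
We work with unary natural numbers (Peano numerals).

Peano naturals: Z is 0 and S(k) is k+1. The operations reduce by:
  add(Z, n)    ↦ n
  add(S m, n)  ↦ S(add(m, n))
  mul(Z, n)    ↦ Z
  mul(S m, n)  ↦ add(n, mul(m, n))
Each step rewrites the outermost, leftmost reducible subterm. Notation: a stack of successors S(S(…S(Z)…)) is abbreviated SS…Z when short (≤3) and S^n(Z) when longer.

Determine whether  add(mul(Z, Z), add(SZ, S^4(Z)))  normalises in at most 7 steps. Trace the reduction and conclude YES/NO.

Answer: YES — reaches normal form S^5(Z) in 4 ≤ 7 steps

Derivation:
  start: add(mul(Z, Z), add(SZ, S^4(Z)))
  step 1: add(Z, add(SZ, S^4(Z)))
  step 2: add(SZ, S^4(Z))
  step 3: S(add(Z, S^4(Z)))
  step 4: S^5(Z)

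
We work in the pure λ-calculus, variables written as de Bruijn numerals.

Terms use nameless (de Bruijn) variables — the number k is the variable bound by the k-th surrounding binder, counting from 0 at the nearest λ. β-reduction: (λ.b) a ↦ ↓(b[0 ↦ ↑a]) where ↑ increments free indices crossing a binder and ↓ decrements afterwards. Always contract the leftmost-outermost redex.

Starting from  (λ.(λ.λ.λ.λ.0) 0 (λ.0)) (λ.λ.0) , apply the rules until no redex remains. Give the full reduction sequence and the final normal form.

Answer: normal form = λ.λ.0  (in 3 steps)

Reduction:
  start: (λ.(λ.λ.λ.λ.0) 0 (λ.0)) (λ.λ.0)
  step 1: (λ.λ.λ.λ.0) (λ.λ.0) (λ.0)
  step 2: (λ.λ.λ.0) (λ.0)
  step 3: λ.λ.0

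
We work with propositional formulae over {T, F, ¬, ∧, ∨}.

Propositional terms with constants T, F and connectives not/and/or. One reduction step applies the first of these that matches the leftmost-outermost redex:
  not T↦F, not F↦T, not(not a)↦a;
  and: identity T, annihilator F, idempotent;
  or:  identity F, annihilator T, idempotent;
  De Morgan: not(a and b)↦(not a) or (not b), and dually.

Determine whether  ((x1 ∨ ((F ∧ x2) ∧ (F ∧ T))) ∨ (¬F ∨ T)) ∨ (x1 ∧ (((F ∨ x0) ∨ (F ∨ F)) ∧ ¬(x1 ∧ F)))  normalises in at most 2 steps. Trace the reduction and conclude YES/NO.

  start: ((x1 ∨ ((F ∧ x2) ∧ (F ∧ T))) ∨ (¬F ∨ T)) ∨ (x1 ∧ (((F ∨ x0) ∨ (F ∨ F)) ∧ ¬(x1 ∧ F)))
  →1  ((x1 ∨ (F ∧ (F ∧ T))) ∨ (¬F ∨ T)) ∨ (x1 ∧ (((F ∨ x0) ∨ (F ∨ F)) ∧ ¬(x1 ∧ F)))
  →2  ((x1 ∨ F) ∨ (¬F ∨ T)) ∨ (x1 ∧ (((F ∨ x0) ∨ (F ∨ F)) ∧ ¬(x1 ∧ F)))

Answer: NO — after 2 steps the term is ((x1 ∨ F) ∨ (¬F ∨ T)) ∨ (x1 ∧ (((F ∨ x0) ∨ (F ∨ F)) ∧ ¬(x1 ∧ F))), not yet normal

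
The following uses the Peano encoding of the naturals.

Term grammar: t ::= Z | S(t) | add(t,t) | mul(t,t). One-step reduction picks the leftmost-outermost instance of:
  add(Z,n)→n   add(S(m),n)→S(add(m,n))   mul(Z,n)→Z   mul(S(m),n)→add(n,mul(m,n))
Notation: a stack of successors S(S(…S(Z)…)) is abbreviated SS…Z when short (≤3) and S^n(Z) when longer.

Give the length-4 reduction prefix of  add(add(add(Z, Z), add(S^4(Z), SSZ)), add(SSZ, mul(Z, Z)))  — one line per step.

  start: add(add(add(Z, Z), add(S^4(Z), SSZ)), add(SSZ, mul(Z, Z)))
  [1] add(add(Z, add(S^4(Z), SSZ)), add(SSZ, mul(Z, Z)))
  [2] add(add(S^4(Z), SSZ), add(SSZ, mul(Z, Z)))
  [3] add(S(add(SSSZ, SSZ)), add(SSZ, mul(Z, Z)))
  [4] S(add(add(SSSZ, SSZ), add(SSZ, mul(Z, Z))))

Answer: after 4 steps: S(add(add(SSSZ, SSZ), add(SSZ, mul(Z, Z))))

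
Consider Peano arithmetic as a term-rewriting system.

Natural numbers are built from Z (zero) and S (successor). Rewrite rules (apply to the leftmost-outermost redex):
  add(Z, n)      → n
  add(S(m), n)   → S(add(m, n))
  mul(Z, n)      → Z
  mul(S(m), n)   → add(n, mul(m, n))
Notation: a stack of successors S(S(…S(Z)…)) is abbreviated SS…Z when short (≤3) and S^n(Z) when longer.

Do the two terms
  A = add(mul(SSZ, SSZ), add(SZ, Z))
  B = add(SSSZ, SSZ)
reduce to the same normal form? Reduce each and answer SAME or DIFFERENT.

Answer: SAME — A ⇓ S^5(Z), B ⇓ S^5(Z)

Reduction:
Term A:
  start: add(mul(SSZ, SSZ), add(SZ, Z))
  [1] add(add(SSZ, mul(SZ, SSZ)), add(SZ, Z))
  [2] add(S(add(SZ, mul(SZ, SSZ))), add(SZ, Z))
  [3] S(add(add(SZ, mul(SZ, SSZ)), add(SZ, Z)))
  [4] S(add(S(add(Z, mul(SZ, SSZ))), add(SZ, Z)))
  [5] S(S(add(add(Z, mul(SZ, SSZ)), add(SZ, Z))))
  [6] S(S(add(mul(SZ, SSZ), add(SZ, Z))))
  [7] S(S(add(add(SSZ, mul(Z, SSZ)), add(SZ, Z))))
  [8] S(S(add(S(add(SZ, mul(Z, SSZ))), add(SZ, Z))))
  [9] S(S(S(add(add(SZ, mul(Z, SSZ)), add(SZ, Z)))))
  [10] S(S(S(add(S(add(Z, mul(Z, SSZ))), add(SZ, Z)))))
  [11] S(S(S(S(add(add(Z, mul(Z, SSZ)), add(SZ, Z))))))
  [12] S(S(S(S(add(mul(Z, SSZ), add(SZ, Z))))))
  [13] S(S(S(S(add(Z, add(SZ, Z))))))
  [14] S(S(S(S(add(SZ, Z)))))
  [15] S(S(S(S(S(add(Z, Z))))))
  [16] S^5(Z)

Term B:
  start: add(SSSZ, SSZ)
  [1] S(add(SSZ, SSZ))
  [2] S(S(add(SZ, SSZ)))
  [3] S(S(S(add(Z, SSZ))))
  [4] S^5(Z)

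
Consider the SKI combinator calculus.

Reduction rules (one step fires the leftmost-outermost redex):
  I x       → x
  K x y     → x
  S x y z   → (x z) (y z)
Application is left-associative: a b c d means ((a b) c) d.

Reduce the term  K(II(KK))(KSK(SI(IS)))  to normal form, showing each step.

  start: K(II(KK))(KSK(SI(IS)))
  →1  II(KK)
  →2  I(KK)
  →3  KK

Answer: normal form = KK  (in 3 steps)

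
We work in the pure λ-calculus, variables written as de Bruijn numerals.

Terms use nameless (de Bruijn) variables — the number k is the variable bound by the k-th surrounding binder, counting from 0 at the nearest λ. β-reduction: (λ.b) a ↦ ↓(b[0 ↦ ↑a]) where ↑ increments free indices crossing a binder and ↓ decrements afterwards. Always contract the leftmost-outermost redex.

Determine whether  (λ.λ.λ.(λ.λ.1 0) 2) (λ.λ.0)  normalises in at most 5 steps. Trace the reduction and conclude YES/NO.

  start: (λ.λ.λ.(λ.λ.1 0) 2) (λ.λ.0)
  →1  λ.λ.(λ.λ.1 0) (λ.λ.0)
  →2  λ.λ.λ.(λ.λ.0) 0
  →3  λ.λ.λ.λ.0

Answer: YES — reaches normal form λ.λ.λ.λ.0 in 3 ≤ 5 steps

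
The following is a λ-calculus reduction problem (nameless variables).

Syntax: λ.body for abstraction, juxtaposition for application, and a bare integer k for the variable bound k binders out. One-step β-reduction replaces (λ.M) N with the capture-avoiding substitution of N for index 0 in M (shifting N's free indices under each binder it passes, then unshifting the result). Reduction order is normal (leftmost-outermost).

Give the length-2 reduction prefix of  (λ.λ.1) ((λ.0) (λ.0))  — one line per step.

  start: (λ.λ.1) ((λ.0) (λ.0))
  [1] λ.(λ.0) (λ.0)
  [2] λ.λ.0

Answer: after 2 steps: λ.λ.0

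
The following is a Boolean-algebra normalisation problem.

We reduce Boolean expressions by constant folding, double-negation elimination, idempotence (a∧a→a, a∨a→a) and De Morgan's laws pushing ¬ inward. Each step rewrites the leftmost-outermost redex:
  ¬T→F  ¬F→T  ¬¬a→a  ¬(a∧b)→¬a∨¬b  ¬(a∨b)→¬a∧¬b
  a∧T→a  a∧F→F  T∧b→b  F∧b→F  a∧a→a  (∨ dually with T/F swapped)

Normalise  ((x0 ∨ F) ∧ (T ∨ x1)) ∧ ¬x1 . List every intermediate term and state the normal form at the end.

  start: ((x0 ∨ F) ∧ (T ∨ x1)) ∧ ¬x1
  [1] (x0 ∧ (T ∨ x1)) ∧ ¬x1
  [2] (x0 ∧ T) ∧ ¬x1
  [3] x0 ∧ ¬x1

Answer: normal form = x0 ∧ ¬x1  (in 3 steps)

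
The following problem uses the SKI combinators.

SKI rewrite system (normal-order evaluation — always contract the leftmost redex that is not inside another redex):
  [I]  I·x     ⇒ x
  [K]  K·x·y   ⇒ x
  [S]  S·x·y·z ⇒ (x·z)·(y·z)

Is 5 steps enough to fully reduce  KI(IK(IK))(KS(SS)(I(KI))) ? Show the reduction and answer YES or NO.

  start: KI(IK(IK))(KS(SS)(I(KI)))
  [1] I(KS(SS)(I(KI)))
  [2] KS(SS)(I(KI))
  [3] S(I(KI))
  [4] S(KI)

Answer: YES — reaches normal form S(KI) in 4 ≤ 5 steps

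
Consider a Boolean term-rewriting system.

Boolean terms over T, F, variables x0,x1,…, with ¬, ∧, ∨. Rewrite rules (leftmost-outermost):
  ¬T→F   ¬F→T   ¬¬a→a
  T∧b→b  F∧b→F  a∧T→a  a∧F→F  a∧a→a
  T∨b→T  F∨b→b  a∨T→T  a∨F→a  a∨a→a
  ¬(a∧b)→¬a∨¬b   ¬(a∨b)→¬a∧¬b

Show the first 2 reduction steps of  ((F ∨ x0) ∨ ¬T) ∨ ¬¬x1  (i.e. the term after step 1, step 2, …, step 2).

Answer: after 2 steps: (x0 ∨ F) ∨ ¬¬x1

Working:
  start: ((F ∨ x0) ∨ ¬T) ∨ ¬¬x1
  →1  (x0 ∨ ¬T) ∨ ¬¬x1
  →2  (x0 ∨ F) ∨ ¬¬x1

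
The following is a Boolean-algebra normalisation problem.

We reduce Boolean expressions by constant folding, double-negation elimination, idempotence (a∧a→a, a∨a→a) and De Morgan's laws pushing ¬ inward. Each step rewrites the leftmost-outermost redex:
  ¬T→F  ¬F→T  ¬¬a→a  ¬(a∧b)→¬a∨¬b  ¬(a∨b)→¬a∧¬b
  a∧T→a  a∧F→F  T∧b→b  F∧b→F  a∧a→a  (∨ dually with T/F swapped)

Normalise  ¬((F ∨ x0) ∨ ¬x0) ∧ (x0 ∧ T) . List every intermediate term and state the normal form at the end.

Answer: normal form = (¬x0 ∧ x0) ∧ x0  (in 6 steps)

Working:
  start: ¬((F ∨ x0) ∨ ¬x0) ∧ (x0 ∧ T)
  →1  (¬(F ∨ x0) ∧ ¬¬x0) ∧ (x0 ∧ T)
  →2  ((¬F ∧ ¬x0) ∧ ¬¬x0) ∧ (x0 ∧ T)
  →3  ((T ∧ ¬x0) ∧ ¬¬x0) ∧ (x0 ∧ T)
  →4  (¬x0 ∧ ¬¬x0) ∧ (x0 ∧ T)
  →5  (¬x0 ∧ x0) ∧ (x0 ∧ T)
  →6  (¬x0 ∧ x0) ∧ x0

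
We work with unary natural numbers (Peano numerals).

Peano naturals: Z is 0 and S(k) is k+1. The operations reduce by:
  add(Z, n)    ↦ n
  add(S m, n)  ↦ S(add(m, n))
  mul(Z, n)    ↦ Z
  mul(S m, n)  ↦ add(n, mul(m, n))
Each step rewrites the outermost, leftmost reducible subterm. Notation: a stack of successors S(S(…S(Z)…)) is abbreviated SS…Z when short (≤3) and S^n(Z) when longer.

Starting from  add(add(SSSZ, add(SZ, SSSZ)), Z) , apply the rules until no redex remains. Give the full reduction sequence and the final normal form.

  start: add(add(SSSZ, add(SZ, SSSZ)), Z)
  [1] add(S(add(SSZ, add(SZ, SSSZ))), Z)
  [2] S(add(add(SSZ, add(SZ, SSSZ)), Z))
  [3] S(add(S(add(SZ, add(SZ, SSSZ))), Z))
  [4] S(S(add(add(SZ, add(SZ, SSSZ)), Z)))
  [5] S(S(add(S(add(Z, add(SZ, SSSZ))), Z)))
  [6] S(S(S(add(add(Z, add(SZ, SSSZ)), Z))))
  [7] S(S(S(add(add(SZ, SSSZ), Z))))
  [8] S(S(S(add(S(add(Z, SSSZ)), Z))))
  [9] S(S(S(S(add(add(Z, SSSZ), Z)))))
  [10] S(S(S(S(add(SSSZ, Z)))))
  [11] S(S(S(S(S(add(SSZ, Z))))))
  [12] S(S(S(S(S(S(add(SZ, Z)))))))
  [13] S(S(S(S(S(S(S(add(Z, Z))))))))
  [14] S^7(Z)

Answer: normal form = S^7(Z)  (in 14 steps)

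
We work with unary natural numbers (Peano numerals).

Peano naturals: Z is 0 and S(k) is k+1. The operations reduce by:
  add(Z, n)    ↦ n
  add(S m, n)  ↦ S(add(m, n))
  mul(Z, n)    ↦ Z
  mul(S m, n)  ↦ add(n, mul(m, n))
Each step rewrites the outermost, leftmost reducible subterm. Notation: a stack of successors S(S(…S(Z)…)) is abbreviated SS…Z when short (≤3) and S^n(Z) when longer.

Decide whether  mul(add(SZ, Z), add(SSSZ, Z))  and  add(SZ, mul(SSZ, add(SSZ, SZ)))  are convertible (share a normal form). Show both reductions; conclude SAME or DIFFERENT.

Term A:
  start: mul(add(SZ, Z), add(SSSZ, Z))
  →1  mul(S(add(Z, Z)), add(SSSZ, Z))
  →2  add(add(SSSZ, Z), mul(add(Z, Z), add(SSSZ, Z)))
  →3  add(S(add(SSZ, Z)), mul(add(Z, Z), add(SSSZ, Z)))
  →4  S(add(add(SSZ, Z), mul(add(Z, Z), add(SSSZ, Z))))
  →5  S(add(S(add(SZ, Z)), mul(add(Z, Z), add(SSSZ, Z))))
  →6  S(S(add(add(SZ, Z), mul(add(Z, Z), add(SSSZ, Z)))))
  →7  S(S(add(S(add(Z, Z)), mul(add(Z, Z), add(SSSZ, Z)))))
  →8  S(S(S(add(add(Z, Z), mul(add(Z, Z), add(SSSZ, Z))))))
  →9  S(S(S(add(Z, mul(add(Z, Z), add(SSSZ, Z))))))
  →10  S(S(S(mul(add(Z, Z), add(SSSZ, Z)))))
  →11  S(S(S(mul(Z, add(SSSZ, Z)))))
  →12  SSSZ

Term B:
  start: add(SZ, mul(SSZ, add(SSZ, SZ)))
  →1  S(add(Z, mul(SSZ, add(SSZ, SZ))))
  →2  S(mul(SSZ, add(SSZ, SZ)))
  →3  S(add(add(SSZ, SZ), mul(SZ, add(SSZ, SZ))))
  →4  S(add(S(add(SZ, SZ)), mul(SZ, add(SSZ, SZ))))
  →5  S(S(add(add(SZ, SZ), mul(SZ, add(SSZ, SZ)))))
  →6  S(S(add(S(add(Z, SZ)), mul(SZ, add(SSZ, SZ)))))
  →7  S(S(S(add(add(Z, SZ), mul(SZ, add(SSZ, SZ))))))
  →8  S(S(S(add(SZ, mul(SZ, add(SSZ, SZ))))))
  →9  S(S(S(S(add(Z, mul(SZ, add(SSZ, SZ)))))))
  →10  S(S(S(S(mul(SZ, add(SSZ, SZ))))))
  →11  S(S(S(S(add(add(SSZ, SZ), mul(Z, add(SSZ, SZ)))))))
  →12  S(S(S(S(add(S(add(SZ, SZ)), mul(Z, add(SSZ, SZ)))))))
  →13  S(S(S(S(S(add(add(SZ, SZ), mul(Z, add(SSZ, SZ))))))))
  →14  S(S(S(S(S(add(S(add(Z, SZ)), mul(Z, add(SSZ, SZ))))))))
  →15  S(S(S(S(S(S(add(add(Z, SZ), mul(Z, add(SSZ, SZ)))))))))
  →16  S(S(S(S(S(S(add(SZ, mul(Z, add(SSZ, SZ)))))))))
  →17  S(S(S(S(S(S(S(add(Z, mul(Z, add(SSZ, SZ))))))))))
  →18  S(S(S(S(S(S(S(mul(Z, add(SSZ, SZ)))))))))
  →19  S^7(Z)

Answer: DIFFERENT — A ⇓ SSSZ, B ⇓ S^7(Z)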